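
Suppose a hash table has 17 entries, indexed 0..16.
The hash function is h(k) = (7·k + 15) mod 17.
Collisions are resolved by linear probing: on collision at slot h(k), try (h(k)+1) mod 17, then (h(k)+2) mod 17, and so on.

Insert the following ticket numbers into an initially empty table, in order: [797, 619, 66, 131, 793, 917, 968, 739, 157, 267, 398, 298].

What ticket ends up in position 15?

267

797 hashes to 1; slot 1 is free => place at 1.
619 hashes to 13; slot 13 is free => place at 13.
66 hashes to 1; 1 taken => place at 2.
131 hashes to 14; slot 14 is free => place at 14.
793 hashes to 7; slot 7 is free => place at 7.
917 hashes to 8; slot 8 is free => place at 8.
968 hashes to 8; 8 taken => place at 9.
739 hashes to 3; slot 3 is free => place at 3.
157 hashes to 9; 9 taken => place at 10.
267 hashes to 14; 14 taken => place at 15.
398 hashes to 13; 13,14,15 taken => place at 16.
298 hashes to 10; 10 taken => place at 11.
Table: [∅, 797, 66, 739, ∅, ∅, ∅, 793, 917, 968, 157, 298, ∅, 619, 131, 267, 398]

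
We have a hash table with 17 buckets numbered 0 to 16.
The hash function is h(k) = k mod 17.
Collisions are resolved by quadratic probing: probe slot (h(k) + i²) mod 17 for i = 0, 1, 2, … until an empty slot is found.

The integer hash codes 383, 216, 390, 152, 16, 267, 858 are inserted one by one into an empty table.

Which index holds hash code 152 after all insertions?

0

383 hashes to 9; slot 9 is free → place at 9.
216 hashes to 12; slot 12 is free → place at 12.
390 hashes to 16; slot 16 is free → place at 16.
152 hashes to 16; 16 taken → place at 0.
16 hashes to 16; 16,0 taken → place at 3.
267 hashes to 12; 12 taken → place at 13.
858 hashes to 8; slot 8 is free → place at 8.
Table: [152, _, _, 16, _, _, _, _, 858, 383, _, _, 216, 267, _, _, 390]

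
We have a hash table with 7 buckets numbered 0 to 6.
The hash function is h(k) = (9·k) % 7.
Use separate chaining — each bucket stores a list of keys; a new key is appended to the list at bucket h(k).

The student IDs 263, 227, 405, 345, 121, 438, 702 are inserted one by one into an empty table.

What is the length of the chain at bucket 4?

263 -> bucket 1
227 -> bucket 6
405 -> bucket 5
345 -> bucket 4
121 -> bucket 4 (collision)
438 -> bucket 1 (collision)
702 -> bucket 4 (collision)
Final buckets:
0: —
1: 263 -> 438
2: —
3: —
4: 345 -> 121 -> 702
5: 405
6: 227

3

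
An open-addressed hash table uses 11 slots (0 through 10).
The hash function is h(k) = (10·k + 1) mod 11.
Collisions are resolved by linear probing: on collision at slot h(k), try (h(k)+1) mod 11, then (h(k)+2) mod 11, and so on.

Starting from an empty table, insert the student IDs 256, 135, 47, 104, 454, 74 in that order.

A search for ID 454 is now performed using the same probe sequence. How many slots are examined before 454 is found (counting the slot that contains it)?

4

256: h=9 => slot 9
135: h=9, probe 9,10 => slot 10
47: h=9, probe 9,10,0 => slot 0
104: h=7 => slot 7
454: h=9, probe 9,10,0,1 => slot 1
74: h=4 => slot 4
Table: [47, 454, -, -, 74, -, -, 104, -, 256, 135]
Lookup 454: h=9, probe 9,10,0,1 → found at 1.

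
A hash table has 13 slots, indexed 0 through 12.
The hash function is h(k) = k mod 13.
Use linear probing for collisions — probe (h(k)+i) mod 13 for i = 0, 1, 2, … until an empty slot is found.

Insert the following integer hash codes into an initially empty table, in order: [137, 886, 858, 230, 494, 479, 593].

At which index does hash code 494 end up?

1

137 hashes to 7; slot 7 is free -> place at 7.
886 hashes to 2; slot 2 is free -> place at 2.
858 hashes to 0; slot 0 is free -> place at 0.
230 hashes to 9; slot 9 is free -> place at 9.
494 hashes to 0; 0 taken -> place at 1.
479 hashes to 11; slot 11 is free -> place at 11.
593 hashes to 8; slot 8 is free -> place at 8.
Table: [858, 494, 886, _, _, _, _, 137, 593, 230, _, 479, _]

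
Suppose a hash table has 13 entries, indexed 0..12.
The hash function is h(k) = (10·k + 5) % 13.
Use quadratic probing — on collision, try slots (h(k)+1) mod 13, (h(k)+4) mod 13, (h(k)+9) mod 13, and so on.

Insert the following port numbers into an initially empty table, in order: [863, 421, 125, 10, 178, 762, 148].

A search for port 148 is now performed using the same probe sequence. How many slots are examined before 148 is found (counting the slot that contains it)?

Insert 863: h=3, slot 3 empty => index 3.
Insert 421: h=3, slot 3 occupied => index 4.
Insert 125: h=7, slot 7 empty => index 7.
Insert 10: h=1, slot 1 empty => index 1.
Insert 178: h=4, slot 4 occupied => index 5.
Insert 762: h=7, slot 7 occupied => index 8.
Insert 148: h=3, slots 3,4,7 occupied => index 12.
Table: [_, 10, _, 863, 421, 178, _, 125, 762, _, _, _, 148]
Lookup 148: h=3, probe 3,4,7,12 → found at 12.

4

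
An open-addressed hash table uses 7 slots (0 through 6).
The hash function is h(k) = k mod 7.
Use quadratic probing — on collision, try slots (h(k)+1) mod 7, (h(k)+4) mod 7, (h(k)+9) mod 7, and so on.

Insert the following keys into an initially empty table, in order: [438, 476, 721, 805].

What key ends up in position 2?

438: h=4 -> slot 4
476: h=0 -> slot 0
721: h=0, probe 0,1 -> slot 1
805: h=0, probe 0,1,4,2 -> slot 2
Table: [476, 721, 805, ., 438, ., .]

805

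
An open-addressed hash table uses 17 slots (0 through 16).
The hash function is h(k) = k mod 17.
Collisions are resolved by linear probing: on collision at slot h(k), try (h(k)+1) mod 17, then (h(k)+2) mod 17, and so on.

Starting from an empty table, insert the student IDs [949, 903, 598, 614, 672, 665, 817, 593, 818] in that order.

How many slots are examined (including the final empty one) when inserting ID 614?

Insert 949: h=14, slot 14 empty => index 14.
Insert 903: h=2, slot 2 empty => index 2.
Insert 598: h=3, slot 3 empty => index 3.
Insert 614: h=2, slots 2,3 occupied => index 4.
Insert 672: h=9, slot 9 empty => index 9.
Insert 665: h=2, slots 2,3,4 occupied => index 5.
Insert 817: h=1, slot 1 empty => index 1.
Insert 593: h=15, slot 15 empty => index 15.
Insert 818: h=2, slots 2,3,4,5 occupied => index 6.
Table: [-, 817, 903, 598, 614, 665, 818, -, -, 672, -, -, -, -, 949, 593, -]

3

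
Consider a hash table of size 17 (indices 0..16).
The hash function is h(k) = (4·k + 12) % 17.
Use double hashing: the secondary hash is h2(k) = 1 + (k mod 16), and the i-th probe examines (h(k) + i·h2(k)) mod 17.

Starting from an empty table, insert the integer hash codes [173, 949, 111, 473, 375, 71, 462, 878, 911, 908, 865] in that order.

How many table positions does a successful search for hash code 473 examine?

173: h=7 => slot 7
949: h=0 => slot 0
111: h=14 => slot 14
473: h=0, h2=10, probe 0,10 => slot 10
375: h=16 => slot 16
71: h=7, h2=8, probe 7,15 => slot 15
462: h=7, h2=15, probe 7,5 => slot 5
878: h=5, h2=15, probe 5,3 => slot 3
911: h=1 => slot 1
908: h=6 => slot 6
865: h=4 => slot 4
Table: [949, 911, ., 878, 865, 462, 908, 173, ., ., 473, ., ., ., 111, 71, 375]
Lookup 473: h=0, h2=10, probe 0,10 → found at 10.

2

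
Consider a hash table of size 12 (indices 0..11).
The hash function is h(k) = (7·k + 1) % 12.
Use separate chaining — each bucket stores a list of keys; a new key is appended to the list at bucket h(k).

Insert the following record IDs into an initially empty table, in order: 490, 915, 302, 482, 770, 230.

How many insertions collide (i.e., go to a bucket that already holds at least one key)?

3

Insert 490: h=11, bucket 11 empty -> new chain.
Insert 915: h=10, bucket 10 empty -> new chain.
Insert 302: h=3, bucket 3 empty -> new chain.
Insert 482: h=3, bucket 3 nonempty -> append to chain.
Insert 770: h=3, bucket 3 nonempty -> append to chain.
Insert 230: h=3, bucket 3 nonempty -> append to chain.
Final buckets:
0: -
1: -
2: -
3: 302 -> 482 -> 770 -> 230
4: -
5: -
6: -
7: -
8: -
9: -
10: 915
11: 490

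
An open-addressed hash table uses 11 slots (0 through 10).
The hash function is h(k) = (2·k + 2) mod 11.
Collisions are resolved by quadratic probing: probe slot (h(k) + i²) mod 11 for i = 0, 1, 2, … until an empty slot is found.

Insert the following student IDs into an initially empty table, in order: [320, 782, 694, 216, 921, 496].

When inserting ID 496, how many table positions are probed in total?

320: h=4 => slot 4
782: h=4, probe 4,5 => slot 5
694: h=4, probe 4,5,8 => slot 8
216: h=5, probe 5,6 => slot 6
921: h=7 => slot 7
496: h=4, probe 4,5,8,2 => slot 2
Table: [-, -, 496, -, 320, 782, 216, 921, 694, -, -]

4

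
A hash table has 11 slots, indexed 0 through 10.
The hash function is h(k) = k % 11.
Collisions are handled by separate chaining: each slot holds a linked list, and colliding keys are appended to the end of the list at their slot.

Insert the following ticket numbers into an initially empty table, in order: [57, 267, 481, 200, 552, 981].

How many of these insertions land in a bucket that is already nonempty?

3

57 → bucket 2
267 → bucket 3
481 → bucket 8
200 → bucket 2 (collision)
552 → bucket 2 (collision)
981 → bucket 2 (collision)
Final buckets:
0: .
1: .
2: 57 -> 200 -> 552 -> 981
3: 267
4: .
5: .
6: .
7: .
8: 481
9: .
10: .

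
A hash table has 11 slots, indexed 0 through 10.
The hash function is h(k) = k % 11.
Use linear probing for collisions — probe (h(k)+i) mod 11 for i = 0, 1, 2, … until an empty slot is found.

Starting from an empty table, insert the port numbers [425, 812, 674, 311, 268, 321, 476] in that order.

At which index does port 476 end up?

6

425: h=7 -> slot 7
812: h=9 -> slot 9
674: h=3 -> slot 3
311: h=3, probe 3,4 -> slot 4
268: h=4, probe 4,5 -> slot 5
321: h=2 -> slot 2
476: h=3, probe 3,4,5,6 -> slot 6
Table: [_, _, 321, 674, 311, 268, 476, 425, _, 812, _]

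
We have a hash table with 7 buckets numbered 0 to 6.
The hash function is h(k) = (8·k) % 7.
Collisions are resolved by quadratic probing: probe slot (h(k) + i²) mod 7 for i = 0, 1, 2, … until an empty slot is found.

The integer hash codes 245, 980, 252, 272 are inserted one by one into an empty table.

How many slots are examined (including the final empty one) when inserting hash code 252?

3

Insert 245: h=0, slot 0 empty -> index 0.
Insert 980: h=0, slot 0 occupied -> index 1.
Insert 252: h=0, slots 0,1 occupied -> index 4.
Insert 272: h=6, slot 6 empty -> index 6.
Table: [245, 980, ∅, ∅, 252, ∅, 272]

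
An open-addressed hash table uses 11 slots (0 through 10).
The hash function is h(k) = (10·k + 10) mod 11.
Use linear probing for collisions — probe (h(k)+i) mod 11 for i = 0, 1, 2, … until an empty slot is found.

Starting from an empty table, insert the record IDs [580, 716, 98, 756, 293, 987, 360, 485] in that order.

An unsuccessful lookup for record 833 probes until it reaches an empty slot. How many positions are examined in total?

6

Insert 580: h=2, slot 2 empty → index 2.
Insert 716: h=9, slot 9 empty → index 9.
Insert 98: h=0, slot 0 empty → index 0.
Insert 756: h=2, slot 2 occupied → index 3.
Insert 293: h=3, slot 3 occupied → index 4.
Insert 987: h=2, slots 2,3,4 occupied → index 5.
Insert 360: h=2, slots 2,3,4,5 occupied → index 6.
Insert 485: h=9, slot 9 occupied → index 10.
Table: [98, ∅, 580, 756, 293, 987, 360, ∅, ∅, 716, 485]
Lookup 833: h=2, probe 2,3,4,5,6,7 → slot 7 empty, not found.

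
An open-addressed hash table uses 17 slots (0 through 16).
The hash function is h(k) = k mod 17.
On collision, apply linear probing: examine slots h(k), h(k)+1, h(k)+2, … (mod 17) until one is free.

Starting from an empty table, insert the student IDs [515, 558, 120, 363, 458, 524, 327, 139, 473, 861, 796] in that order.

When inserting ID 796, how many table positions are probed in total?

Insert 515: h=5, slot 5 empty => index 5.
Insert 558: h=14, slot 14 empty => index 14.
Insert 120: h=1, slot 1 empty => index 1.
Insert 363: h=6, slot 6 empty => index 6.
Insert 458: h=16, slot 16 empty => index 16.
Insert 524: h=14, slot 14 occupied => index 15.
Insert 327: h=4, slot 4 empty => index 4.
Insert 139: h=3, slot 3 empty => index 3.
Insert 473: h=14, slots 14,15,16 occupied => index 0.
Insert 861: h=11, slot 11 empty => index 11.
Insert 796: h=14, slots 14,15,16,0,1 occupied => index 2.
Table: [473, 120, 796, 139, 327, 515, 363, ∅, ∅, ∅, ∅, 861, ∅, ∅, 558, 524, 458]

6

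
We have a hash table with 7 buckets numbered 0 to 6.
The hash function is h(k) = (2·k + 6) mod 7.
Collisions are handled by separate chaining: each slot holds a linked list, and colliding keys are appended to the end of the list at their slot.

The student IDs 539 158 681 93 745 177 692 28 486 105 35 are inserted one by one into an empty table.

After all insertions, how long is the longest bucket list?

4

Insert 539: h=6, bucket 6 empty → new chain.
Insert 158: h=0, bucket 0 empty → new chain.
Insert 681: h=3, bucket 3 empty → new chain.
Insert 93: h=3, bucket 3 nonempty → append to chain.
Insert 745: h=5, bucket 5 empty → new chain.
Insert 177: h=3, bucket 3 nonempty → append to chain.
Insert 692: h=4, bucket 4 empty → new chain.
Insert 28: h=6, bucket 6 nonempty → append to chain.
Insert 486: h=5, bucket 5 nonempty → append to chain.
Insert 105: h=6, bucket 6 nonempty → append to chain.
Insert 35: h=6, bucket 6 nonempty → append to chain.
Final buckets:
0: 158
1: -
2: -
3: 681 -> 93 -> 177
4: 692
5: 745 -> 486
6: 539 -> 28 -> 105 -> 35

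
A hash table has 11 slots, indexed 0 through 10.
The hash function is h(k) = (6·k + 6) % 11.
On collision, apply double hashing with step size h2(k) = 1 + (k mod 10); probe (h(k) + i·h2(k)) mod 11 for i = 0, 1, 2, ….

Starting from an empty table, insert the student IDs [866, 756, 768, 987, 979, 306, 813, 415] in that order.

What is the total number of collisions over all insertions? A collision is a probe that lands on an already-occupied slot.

11

866: h=10 -> slot 10
756: h=10, h2=7, probe 10,6 -> slot 6
768: h=5 -> slot 5
987: h=10, h2=8, probe 10,7 -> slot 7
979: h=6, h2=10, probe 6,5,4 -> slot 4
306: h=5, h2=7, probe 5,1 -> slot 1
813: h=0 -> slot 0
415: h=10, h2=6, probe 10,5,0,6,1,7,2 -> slot 2
Table: [813, 306, 415, -, 979, 768, 756, 987, -, -, 866]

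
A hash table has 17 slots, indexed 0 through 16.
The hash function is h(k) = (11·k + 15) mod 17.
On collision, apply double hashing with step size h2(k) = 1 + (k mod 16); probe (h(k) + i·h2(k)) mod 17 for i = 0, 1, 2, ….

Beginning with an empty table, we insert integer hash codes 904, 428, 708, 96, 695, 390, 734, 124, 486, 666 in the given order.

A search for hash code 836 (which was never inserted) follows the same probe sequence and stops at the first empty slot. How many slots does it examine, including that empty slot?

904 hashes to 14; slot 14 is free -> place at 14.
428 hashes to 14, h2=13; 14 taken -> place at 10.
708 hashes to 0; slot 0 is free -> place at 0.
96 hashes to 0, h2=1; 0 taken -> place at 1.
695 hashes to 10, h2=8; 10,1 taken -> place at 9.
390 hashes to 4; slot 4 is free -> place at 4.
734 hashes to 14, h2=15; 14 taken -> place at 12.
124 hashes to 2; slot 2 is free -> place at 2.
486 hashes to 6; slot 6 is free -> place at 6.
666 hashes to 14, h2=11; 14 taken -> place at 8.
Table: [708, 96, 124, _, 390, _, 486, _, 666, 695, 428, _, 734, _, 904, _, _]
Lookup 836: h=14, h2=5, probe 14,2,7 → slot 7 empty, not found.

3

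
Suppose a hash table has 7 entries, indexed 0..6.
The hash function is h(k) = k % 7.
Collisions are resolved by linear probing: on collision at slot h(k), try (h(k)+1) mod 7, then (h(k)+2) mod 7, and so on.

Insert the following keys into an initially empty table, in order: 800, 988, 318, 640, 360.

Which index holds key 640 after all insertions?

Insert 800: h=2, slot 2 empty → index 2.
Insert 988: h=1, slot 1 empty → index 1.
Insert 318: h=3, slot 3 empty → index 3.
Insert 640: h=3, slot 3 occupied → index 4.
Insert 360: h=3, slots 3,4 occupied → index 5.
Table: [_, 988, 800, 318, 640, 360, _]

4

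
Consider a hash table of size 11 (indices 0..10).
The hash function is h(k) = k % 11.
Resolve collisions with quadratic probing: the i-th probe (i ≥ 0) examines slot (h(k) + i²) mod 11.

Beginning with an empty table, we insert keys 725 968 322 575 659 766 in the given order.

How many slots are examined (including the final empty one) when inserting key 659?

4

Insert 725: h=10, slot 10 empty → index 10.
Insert 968: h=0, slot 0 empty → index 0.
Insert 322: h=3, slot 3 empty → index 3.
Insert 575: h=3, slot 3 occupied → index 4.
Insert 659: h=10, slots 10,0,3 occupied → index 8.
Insert 766: h=7, slot 7 empty → index 7.
Table: [968, —, —, 322, 575, —, —, 766, 659, —, 725]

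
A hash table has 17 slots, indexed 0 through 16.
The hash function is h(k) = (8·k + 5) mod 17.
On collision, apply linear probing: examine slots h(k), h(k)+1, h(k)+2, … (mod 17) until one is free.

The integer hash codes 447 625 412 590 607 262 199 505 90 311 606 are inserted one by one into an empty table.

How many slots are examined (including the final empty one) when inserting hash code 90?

Insert 447: h=11, slot 11 empty → index 11.
Insert 625: h=7, slot 7 empty → index 7.
Insert 412: h=3, slot 3 empty → index 3.
Insert 590: h=16, slot 16 empty → index 16.
Insert 607: h=16, slot 16 occupied → index 0.
Insert 262: h=10, slot 10 empty → index 10.
Insert 199: h=16, slots 16,0 occupied → index 1.
Insert 505: h=16, slots 16,0,1 occupied → index 2.
Insert 90: h=11, slot 11 occupied → index 12.
Insert 311: h=11, slots 11,12 occupied → index 13.
Insert 606: h=8, slot 8 empty → index 8.
Table: [607, 199, 505, 412, ., ., ., 625, 606, ., 262, 447, 90, 311, ., ., 590]

2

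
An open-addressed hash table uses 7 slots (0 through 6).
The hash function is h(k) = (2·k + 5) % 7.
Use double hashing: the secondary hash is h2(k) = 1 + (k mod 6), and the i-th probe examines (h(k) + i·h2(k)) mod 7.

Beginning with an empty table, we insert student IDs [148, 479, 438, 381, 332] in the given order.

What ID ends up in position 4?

479

148: h=0 → slot 0
479: h=4 → slot 4
438: h=6 → slot 6
381: h=4, h2=4, probe 4,1 → slot 1
332: h=4, h2=3, probe 4,0,3 → slot 3
Table: [148, 381, ∅, 332, 479, ∅, 438]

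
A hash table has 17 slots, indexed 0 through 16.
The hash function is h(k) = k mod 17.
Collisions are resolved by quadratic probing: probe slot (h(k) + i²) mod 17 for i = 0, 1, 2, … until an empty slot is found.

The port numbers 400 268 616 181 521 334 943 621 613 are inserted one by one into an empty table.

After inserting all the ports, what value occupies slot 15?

334

Insert 400: h=9, slot 9 empty => index 9.
Insert 268: h=13, slot 13 empty => index 13.
Insert 616: h=4, slot 4 empty => index 4.
Insert 181: h=11, slot 11 empty => index 11.
Insert 521: h=11, slot 11 occupied => index 12.
Insert 334: h=11, slots 11,12 occupied => index 15.
Insert 943: h=8, slot 8 empty => index 8.
Insert 621: h=9, slot 9 occupied => index 10.
Insert 613: h=1, slot 1 empty => index 1.
Table: [_, 613, _, _, 616, _, _, _, 943, 400, 621, 181, 521, 268, _, 334, _]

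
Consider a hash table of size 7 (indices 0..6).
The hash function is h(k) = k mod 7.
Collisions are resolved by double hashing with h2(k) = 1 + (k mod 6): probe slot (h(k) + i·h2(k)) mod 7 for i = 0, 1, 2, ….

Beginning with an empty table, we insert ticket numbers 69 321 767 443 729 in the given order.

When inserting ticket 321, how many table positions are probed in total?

69: h=6 => slot 6
321: h=6, h2=4, probe 6,3 => slot 3
767: h=4 => slot 4
443: h=2 => slot 2
729: h=1 => slot 1
Table: [∅, 729, 443, 321, 767, ∅, 69]

2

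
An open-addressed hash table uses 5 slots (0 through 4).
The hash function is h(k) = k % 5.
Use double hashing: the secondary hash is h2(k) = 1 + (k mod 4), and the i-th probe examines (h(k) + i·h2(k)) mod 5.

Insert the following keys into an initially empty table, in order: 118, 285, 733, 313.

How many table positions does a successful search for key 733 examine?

Insert 118: h=3, slot 3 empty -> index 3.
Insert 285: h=0, slot 0 empty -> index 0.
Insert 733: h=3, h2=2, slots 3,0 occupied -> index 2.
Insert 313: h=3, h2=2, slots 3,0,2 occupied -> index 4.
Table: [285, ∅, 733, 118, 313]
Lookup 733: h=3, h2=2, probe 3,0,2 → found at 2.

3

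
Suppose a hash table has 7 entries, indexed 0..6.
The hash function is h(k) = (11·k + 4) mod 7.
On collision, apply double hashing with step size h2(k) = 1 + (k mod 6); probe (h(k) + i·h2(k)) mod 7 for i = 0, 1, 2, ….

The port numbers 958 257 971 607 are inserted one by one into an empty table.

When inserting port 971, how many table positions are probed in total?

2

958 hashes to 0; slot 0 is free => place at 0.
257 hashes to 3; slot 3 is free => place at 3.
971 hashes to 3, h2=6; 3 taken => place at 2.
607 hashes to 3, h2=2; 3 taken => place at 5.
Table: [958, ., 971, 257, ., 607, .]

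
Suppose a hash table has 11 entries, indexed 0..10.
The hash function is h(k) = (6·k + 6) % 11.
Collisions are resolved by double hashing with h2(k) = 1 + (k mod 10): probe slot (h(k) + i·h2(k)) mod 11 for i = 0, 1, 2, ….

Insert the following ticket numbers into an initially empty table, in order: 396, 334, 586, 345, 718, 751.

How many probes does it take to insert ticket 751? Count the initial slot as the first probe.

396 hashes to 6; slot 6 is free → place at 6.
334 hashes to 8; slot 8 is free → place at 8.
586 hashes to 2; slot 2 is free → place at 2.
345 hashes to 8, h2=6; 8 taken → place at 3.
718 hashes to 2, h2=9; 2 taken → place at 0.
751 hashes to 2, h2=2; 2 taken → place at 4.
Table: [718, ∅, 586, 345, 751, ∅, 396, ∅, 334, ∅, ∅]

2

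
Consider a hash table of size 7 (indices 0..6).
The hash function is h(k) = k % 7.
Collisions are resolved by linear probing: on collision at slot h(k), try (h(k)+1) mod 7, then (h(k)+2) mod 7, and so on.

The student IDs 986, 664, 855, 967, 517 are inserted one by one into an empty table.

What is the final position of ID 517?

986: h=6 -> slot 6
664: h=6, probe 6,0 -> slot 0
855: h=1 -> slot 1
967: h=1, probe 1,2 -> slot 2
517: h=6, probe 6,0,1,2,3 -> slot 3
Table: [664, 855, 967, 517, -, -, 986]

3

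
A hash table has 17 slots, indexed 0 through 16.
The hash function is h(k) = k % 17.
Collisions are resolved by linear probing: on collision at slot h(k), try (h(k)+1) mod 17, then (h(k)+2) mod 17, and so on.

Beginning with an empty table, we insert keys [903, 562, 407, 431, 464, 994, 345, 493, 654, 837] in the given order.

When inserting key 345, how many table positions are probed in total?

Insert 903: h=2, slot 2 empty → index 2.
Insert 562: h=1, slot 1 empty → index 1.
Insert 407: h=16, slot 16 empty → index 16.
Insert 431: h=6, slot 6 empty → index 6.
Insert 464: h=5, slot 5 empty → index 5.
Insert 994: h=8, slot 8 empty → index 8.
Insert 345: h=5, slots 5,6 occupied → index 7.
Insert 493: h=0, slot 0 empty → index 0.
Insert 654: h=8, slot 8 occupied → index 9.
Insert 837: h=4, slot 4 empty → index 4.
Table: [493, 562, 903, ∅, 837, 464, 431, 345, 994, 654, ∅, ∅, ∅, ∅, ∅, ∅, 407]

3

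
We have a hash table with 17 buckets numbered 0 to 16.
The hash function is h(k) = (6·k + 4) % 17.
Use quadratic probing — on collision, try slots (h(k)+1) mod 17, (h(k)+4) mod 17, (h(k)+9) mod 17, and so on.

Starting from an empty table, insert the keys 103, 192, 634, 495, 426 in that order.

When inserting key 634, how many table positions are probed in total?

103 hashes to 10; slot 10 is free => place at 10.
192 hashes to 0; slot 0 is free => place at 0.
634 hashes to 0; 0 taken => place at 1.
495 hashes to 16; slot 16 is free => place at 16.
426 hashes to 10; 10 taken => place at 11.
Table: [192, 634, ., ., ., ., ., ., ., ., 103, 426, ., ., ., ., 495]

2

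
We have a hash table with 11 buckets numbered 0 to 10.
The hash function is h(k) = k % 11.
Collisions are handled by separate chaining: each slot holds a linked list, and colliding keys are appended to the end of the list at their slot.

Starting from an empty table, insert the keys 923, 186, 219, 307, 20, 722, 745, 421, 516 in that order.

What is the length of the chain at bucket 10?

Insert 923: h=10, bucket 10 empty -> new chain.
Insert 186: h=10, bucket 10 nonempty -> append to chain.
Insert 219: h=10, bucket 10 nonempty -> append to chain.
Insert 307: h=10, bucket 10 nonempty -> append to chain.
Insert 20: h=9, bucket 9 empty -> new chain.
Insert 722: h=7, bucket 7 empty -> new chain.
Insert 745: h=8, bucket 8 empty -> new chain.
Insert 421: h=3, bucket 3 empty -> new chain.
Insert 516: h=10, bucket 10 nonempty -> append to chain.
Final buckets:
0: _
1: _
2: _
3: 421
4: _
5: _
6: _
7: 722
8: 745
9: 20
10: 923 -> 186 -> 219 -> 307 -> 516

5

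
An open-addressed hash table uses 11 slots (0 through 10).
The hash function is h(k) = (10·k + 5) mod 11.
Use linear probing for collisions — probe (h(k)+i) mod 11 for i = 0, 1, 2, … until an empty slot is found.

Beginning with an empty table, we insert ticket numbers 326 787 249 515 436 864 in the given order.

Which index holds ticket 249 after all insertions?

326 hashes to 9; slot 9 is free -> place at 9.
787 hashes to 10; slot 10 is free -> place at 10.
249 hashes to 9; 9,10 taken -> place at 0.
515 hashes to 7; slot 7 is free -> place at 7.
436 hashes to 9; 9,10,0 taken -> place at 1.
864 hashes to 10; 10,0,1 taken -> place at 2.
Table: [249, 436, 864, —, —, —, —, 515, —, 326, 787]

0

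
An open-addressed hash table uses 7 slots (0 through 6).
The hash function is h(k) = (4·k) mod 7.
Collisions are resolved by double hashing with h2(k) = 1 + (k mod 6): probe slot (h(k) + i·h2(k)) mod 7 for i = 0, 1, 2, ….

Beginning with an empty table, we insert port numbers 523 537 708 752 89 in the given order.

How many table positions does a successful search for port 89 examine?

5

Insert 523: h=6, slot 6 empty => index 6.
Insert 537: h=6, h2=4, slot 6 occupied => index 3.
Insert 708: h=4, slot 4 empty => index 4.
Insert 752: h=5, slot 5 empty => index 5.
Insert 89: h=6, h2=6, slots 6,5,4,3 occupied => index 2.
Table: [—, —, 89, 537, 708, 752, 523]
Lookup 89: h=6, h2=6, probe 6,5,4,3,2 → found at 2.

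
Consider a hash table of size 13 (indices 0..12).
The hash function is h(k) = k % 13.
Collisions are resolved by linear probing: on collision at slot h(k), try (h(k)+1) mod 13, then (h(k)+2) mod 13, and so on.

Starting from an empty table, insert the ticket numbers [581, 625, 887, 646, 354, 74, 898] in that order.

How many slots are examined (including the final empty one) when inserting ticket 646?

Insert 581: h=9, slot 9 empty -> index 9.
Insert 625: h=1, slot 1 empty -> index 1.
Insert 887: h=3, slot 3 empty -> index 3.
Insert 646: h=9, slot 9 occupied -> index 10.
Insert 354: h=3, slot 3 occupied -> index 4.
Insert 74: h=9, slots 9,10 occupied -> index 11.
Insert 898: h=1, slot 1 occupied -> index 2.
Table: [_, 625, 898, 887, 354, _, _, _, _, 581, 646, 74, _]

2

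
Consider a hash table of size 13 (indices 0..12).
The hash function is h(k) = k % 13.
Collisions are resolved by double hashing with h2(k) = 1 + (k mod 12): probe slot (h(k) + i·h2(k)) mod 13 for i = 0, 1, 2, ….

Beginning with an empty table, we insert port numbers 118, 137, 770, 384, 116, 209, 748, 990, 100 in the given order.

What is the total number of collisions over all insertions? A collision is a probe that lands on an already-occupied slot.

118: h=1 → slot 1
137: h=7 → slot 7
770: h=3 → slot 3
384: h=7, h2=1, probe 7,8 → slot 8
116: h=12 → slot 12
209: h=1, h2=6, probe 1,7,0 → slot 0
748: h=7, h2=5, probe 7,12,4 → slot 4
990: h=2 → slot 2
100: h=9 → slot 9
Table: [209, 118, 990, 770, 748, -, -, 137, 384, 100, -, -, 116]

5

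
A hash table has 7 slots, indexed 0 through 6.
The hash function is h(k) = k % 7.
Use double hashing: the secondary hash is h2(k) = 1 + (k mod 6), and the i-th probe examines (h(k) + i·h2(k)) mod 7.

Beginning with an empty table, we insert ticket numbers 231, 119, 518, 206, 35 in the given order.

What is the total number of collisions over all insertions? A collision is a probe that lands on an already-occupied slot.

231 hashes to 0; slot 0 is free => place at 0.
119 hashes to 0, h2=6; 0 taken => place at 6.
518 hashes to 0, h2=3; 0 taken => place at 3.
206 hashes to 3, h2=3; 3,6 taken => place at 2.
35 hashes to 0, h2=6; 0,6 taken => place at 5.
Table: [231, _, 206, 518, _, 35, 119]

6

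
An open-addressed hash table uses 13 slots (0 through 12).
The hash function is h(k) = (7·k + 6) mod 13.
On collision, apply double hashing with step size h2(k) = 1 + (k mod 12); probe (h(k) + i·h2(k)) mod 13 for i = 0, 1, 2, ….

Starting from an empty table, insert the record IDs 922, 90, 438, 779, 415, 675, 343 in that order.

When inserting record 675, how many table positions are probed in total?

2

Insert 922: h=12, slot 12 empty => index 12.
Insert 90: h=12, h2=7, slot 12 occupied => index 6.
Insert 438: h=4, slot 4 empty => index 4.
Insert 779: h=12, h2=12, slot 12 occupied => index 11.
Insert 415: h=12, h2=8, slot 12 occupied => index 7.
Insert 675: h=12, h2=4, slot 12 occupied => index 3.
Insert 343: h=2, slot 2 empty => index 2.
Table: [∅, ∅, 343, 675, 438, ∅, 90, 415, ∅, ∅, ∅, 779, 922]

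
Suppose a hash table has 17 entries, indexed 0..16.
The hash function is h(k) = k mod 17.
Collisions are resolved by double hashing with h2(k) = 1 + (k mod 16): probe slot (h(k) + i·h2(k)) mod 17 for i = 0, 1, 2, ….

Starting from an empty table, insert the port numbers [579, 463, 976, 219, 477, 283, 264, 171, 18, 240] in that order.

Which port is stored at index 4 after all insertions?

463

579 hashes to 1; slot 1 is free -> place at 1.
463 hashes to 4; slot 4 is free -> place at 4.
976 hashes to 7; slot 7 is free -> place at 7.
219 hashes to 15; slot 15 is free -> place at 15.
477 hashes to 1, h2=14; 1,15 taken -> place at 12.
283 hashes to 11; slot 11 is free -> place at 11.
264 hashes to 9; slot 9 is free -> place at 9.
171 hashes to 1, h2=12; 1 taken -> place at 13.
18 hashes to 1, h2=3; 1,4,7 taken -> place at 10.
240 hashes to 2; slot 2 is free -> place at 2.
Table: [., 579, 240, ., 463, ., ., 976, ., 264, 18, 283, 477, 171, ., 219, .]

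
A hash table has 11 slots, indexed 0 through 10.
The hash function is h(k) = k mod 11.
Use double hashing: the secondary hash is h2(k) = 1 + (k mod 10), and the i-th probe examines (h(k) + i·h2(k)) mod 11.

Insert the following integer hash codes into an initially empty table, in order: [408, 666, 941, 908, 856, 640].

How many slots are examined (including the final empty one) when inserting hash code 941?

408 hashes to 1; slot 1 is free -> place at 1.
666 hashes to 6; slot 6 is free -> place at 6.
941 hashes to 6, h2=2; 6 taken -> place at 8.
908 hashes to 6, h2=9; 6 taken -> place at 4.
856 hashes to 9; slot 9 is free -> place at 9.
640 hashes to 2; slot 2 is free -> place at 2.
Table: [., 408, 640, ., 908, ., 666, ., 941, 856, .]

2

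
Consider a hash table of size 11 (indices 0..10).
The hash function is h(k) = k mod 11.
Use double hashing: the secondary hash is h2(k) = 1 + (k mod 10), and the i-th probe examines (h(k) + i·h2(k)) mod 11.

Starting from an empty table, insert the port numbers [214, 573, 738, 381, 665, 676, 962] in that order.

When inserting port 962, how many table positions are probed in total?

4

214 hashes to 5; slot 5 is free → place at 5.
573 hashes to 1; slot 1 is free → place at 1.
738 hashes to 1, h2=9; 1 taken → place at 10.
381 hashes to 7; slot 7 is free → place at 7.
665 hashes to 5, h2=6; 5 taken → place at 0.
676 hashes to 5, h2=7; 5,1 taken → place at 8.
962 hashes to 5, h2=3; 5,8,0 taken → place at 3.
Table: [665, 573, ., 962, ., 214, ., 381, 676, ., 738]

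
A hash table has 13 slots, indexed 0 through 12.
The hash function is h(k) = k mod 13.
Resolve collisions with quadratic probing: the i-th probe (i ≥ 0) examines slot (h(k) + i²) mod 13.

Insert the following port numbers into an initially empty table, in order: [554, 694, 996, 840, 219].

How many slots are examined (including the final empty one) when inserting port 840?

Insert 554: h=8, slot 8 empty => index 8.
Insert 694: h=5, slot 5 empty => index 5.
Insert 996: h=8, slot 8 occupied => index 9.
Insert 840: h=8, slots 8,9 occupied => index 12.
Insert 219: h=11, slot 11 empty => index 11.
Table: [—, —, —, —, —, 694, —, —, 554, 996, —, 219, 840]

3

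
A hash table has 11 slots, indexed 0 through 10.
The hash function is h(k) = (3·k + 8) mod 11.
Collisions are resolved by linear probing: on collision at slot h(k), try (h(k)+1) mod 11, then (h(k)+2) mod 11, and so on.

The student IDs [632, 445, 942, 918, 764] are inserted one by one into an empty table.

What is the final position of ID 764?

632 hashes to 1; slot 1 is free -> place at 1.
445 hashes to 1; 1 taken -> place at 2.
942 hashes to 7; slot 7 is free -> place at 7.
918 hashes to 1; 1,2 taken -> place at 3.
764 hashes to 1; 1,2,3 taken -> place at 4.
Table: [∅, 632, 445, 918, 764, ∅, ∅, 942, ∅, ∅, ∅]

4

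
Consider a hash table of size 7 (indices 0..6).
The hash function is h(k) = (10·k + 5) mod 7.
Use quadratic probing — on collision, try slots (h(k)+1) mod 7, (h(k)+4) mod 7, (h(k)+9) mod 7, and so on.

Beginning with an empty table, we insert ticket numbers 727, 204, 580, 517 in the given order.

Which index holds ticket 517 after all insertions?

727 hashes to 2; slot 2 is free => place at 2.
204 hashes to 1; slot 1 is free => place at 1.
580 hashes to 2; 2 taken => place at 3.
517 hashes to 2; 2,3 taken => place at 6.
Table: [_, 204, 727, 580, _, _, 517]

6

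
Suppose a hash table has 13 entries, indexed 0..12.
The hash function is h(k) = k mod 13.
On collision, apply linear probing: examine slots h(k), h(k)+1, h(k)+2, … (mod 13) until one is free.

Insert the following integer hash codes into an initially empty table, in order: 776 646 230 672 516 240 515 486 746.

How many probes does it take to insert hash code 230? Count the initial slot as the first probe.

3

Insert 776: h=9, slot 9 empty → index 9.
Insert 646: h=9, slot 9 occupied → index 10.
Insert 230: h=9, slots 9,10 occupied → index 11.
Insert 672: h=9, slots 9,10,11 occupied → index 12.
Insert 516: h=9, slots 9,10,11,12 occupied → index 0.
Insert 240: h=6, slot 6 empty → index 6.
Insert 515: h=8, slot 8 empty → index 8.
Insert 486: h=5, slot 5 empty → index 5.
Insert 746: h=5, slots 5,6 occupied → index 7.
Table: [516, ∅, ∅, ∅, ∅, 486, 240, 746, 515, 776, 646, 230, 672]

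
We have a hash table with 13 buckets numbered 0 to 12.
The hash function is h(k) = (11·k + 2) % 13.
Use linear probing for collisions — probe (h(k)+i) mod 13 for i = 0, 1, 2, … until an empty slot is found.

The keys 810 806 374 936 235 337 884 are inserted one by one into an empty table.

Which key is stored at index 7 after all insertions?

Insert 810: h=7, slot 7 empty → index 7.
Insert 806: h=2, slot 2 empty → index 2.
Insert 374: h=8, slot 8 empty → index 8.
Insert 936: h=2, slot 2 occupied → index 3.
Insert 235: h=0, slot 0 empty → index 0.
Insert 337: h=4, slot 4 empty → index 4.
Insert 884: h=2, slots 2,3,4 occupied → index 5.
Table: [235, ., 806, 936, 337, 884, ., 810, 374, ., ., ., .]

810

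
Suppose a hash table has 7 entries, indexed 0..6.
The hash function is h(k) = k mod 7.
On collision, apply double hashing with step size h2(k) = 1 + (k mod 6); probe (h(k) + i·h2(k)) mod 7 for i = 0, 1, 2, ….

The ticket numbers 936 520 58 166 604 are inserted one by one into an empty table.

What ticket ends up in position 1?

936 hashes to 5; slot 5 is free → place at 5.
520 hashes to 2; slot 2 is free → place at 2.
58 hashes to 2, h2=5; 2 taken → place at 0.
166 hashes to 5, h2=5; 5 taken → place at 3.
604 hashes to 2, h2=5; 2,0,5,3 taken → place at 1.
Table: [58, 604, 520, 166, —, 936, —]

604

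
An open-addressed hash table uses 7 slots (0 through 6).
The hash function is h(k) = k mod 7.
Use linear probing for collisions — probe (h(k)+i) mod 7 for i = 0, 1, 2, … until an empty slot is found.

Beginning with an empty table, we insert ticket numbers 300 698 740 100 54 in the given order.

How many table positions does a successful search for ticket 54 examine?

4

Insert 300: h=6, slot 6 empty -> index 6.
Insert 698: h=5, slot 5 empty -> index 5.
Insert 740: h=5, slots 5,6 occupied -> index 0.
Insert 100: h=2, slot 2 empty -> index 2.
Insert 54: h=5, slots 5,6,0 occupied -> index 1.
Table: [740, 54, 100, ., ., 698, 300]
Lookup 54: h=5, probe 5,6,0,1 → found at 1.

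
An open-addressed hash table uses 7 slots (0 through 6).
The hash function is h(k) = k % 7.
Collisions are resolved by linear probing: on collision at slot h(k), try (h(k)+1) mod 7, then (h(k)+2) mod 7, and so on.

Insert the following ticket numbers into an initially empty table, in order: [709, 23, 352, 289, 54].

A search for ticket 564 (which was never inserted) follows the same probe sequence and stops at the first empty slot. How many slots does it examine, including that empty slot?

Insert 709: h=2, slot 2 empty -> index 2.
Insert 23: h=2, slot 2 occupied -> index 3.
Insert 352: h=2, slots 2,3 occupied -> index 4.
Insert 289: h=2, slots 2,3,4 occupied -> index 5.
Insert 54: h=5, slot 5 occupied -> index 6.
Table: [., ., 709, 23, 352, 289, 54]
Lookup 564: h=4, probe 4,5,6,0 → slot 0 empty, not found.

4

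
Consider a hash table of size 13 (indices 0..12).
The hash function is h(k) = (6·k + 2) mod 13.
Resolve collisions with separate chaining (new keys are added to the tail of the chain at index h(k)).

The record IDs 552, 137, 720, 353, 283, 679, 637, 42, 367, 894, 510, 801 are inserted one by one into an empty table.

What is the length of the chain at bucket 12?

1

552 → bucket 12
137 → bucket 5
720 → bucket 6
353 → bucket 1
283 → bucket 10
679 → bucket 7
637 → bucket 2
42 → bucket 7 (collision)
367 → bucket 7 (collision)
894 → bucket 10 (collision)
510 → bucket 7 (collision)
801 → bucket 11
Final buckets:
0: ∅
1: 353
2: 637
3: ∅
4: ∅
5: 137
6: 720
7: 679 -> 42 -> 367 -> 510
8: ∅
9: ∅
10: 283 -> 894
11: 801
12: 552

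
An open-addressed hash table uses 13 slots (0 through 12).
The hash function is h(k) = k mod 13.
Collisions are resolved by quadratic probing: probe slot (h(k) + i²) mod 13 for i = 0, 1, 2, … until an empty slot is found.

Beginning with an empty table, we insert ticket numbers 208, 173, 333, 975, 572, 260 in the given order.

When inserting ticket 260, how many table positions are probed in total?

5

208: h=0 -> slot 0
173: h=4 -> slot 4
333: h=8 -> slot 8
975: h=0, probe 0,1 -> slot 1
572: h=0, probe 0,1,4,9 -> slot 9
260: h=0, probe 0,1,4,9,3 -> slot 3
Table: [208, 975, ∅, 260, 173, ∅, ∅, ∅, 333, 572, ∅, ∅, ∅]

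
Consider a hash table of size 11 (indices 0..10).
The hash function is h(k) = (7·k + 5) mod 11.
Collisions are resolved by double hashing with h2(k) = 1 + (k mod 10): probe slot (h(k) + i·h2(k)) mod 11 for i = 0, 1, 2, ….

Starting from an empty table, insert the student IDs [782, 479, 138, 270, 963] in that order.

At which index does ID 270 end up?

4

Insert 782: h=1, slot 1 empty -> index 1.
Insert 479: h=3, slot 3 empty -> index 3.
Insert 138: h=3, h2=9, slots 3,1 occupied -> index 10.
Insert 270: h=3, h2=1, slot 3 occupied -> index 4.
Insert 963: h=3, h2=4, slot 3 occupied -> index 7.
Table: [—, 782, —, 479, 270, —, —, 963, —, —, 138]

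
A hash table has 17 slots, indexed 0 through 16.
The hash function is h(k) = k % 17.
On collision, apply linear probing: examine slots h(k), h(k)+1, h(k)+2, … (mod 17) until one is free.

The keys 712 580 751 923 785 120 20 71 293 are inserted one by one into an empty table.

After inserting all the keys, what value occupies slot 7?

Insert 712: h=15, slot 15 empty → index 15.
Insert 580: h=2, slot 2 empty → index 2.
Insert 751: h=3, slot 3 empty → index 3.
Insert 923: h=5, slot 5 empty → index 5.
Insert 785: h=3, slot 3 occupied → index 4.
Insert 120: h=1, slot 1 empty → index 1.
Insert 20: h=3, slots 3,4,5 occupied → index 6.
Insert 71: h=3, slots 3,4,5,6 occupied → index 7.
Insert 293: h=4, slots 4,5,6,7 occupied → index 8.
Table: [., 120, 580, 751, 785, 923, 20, 71, 293, ., ., ., ., ., ., 712, .]

71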